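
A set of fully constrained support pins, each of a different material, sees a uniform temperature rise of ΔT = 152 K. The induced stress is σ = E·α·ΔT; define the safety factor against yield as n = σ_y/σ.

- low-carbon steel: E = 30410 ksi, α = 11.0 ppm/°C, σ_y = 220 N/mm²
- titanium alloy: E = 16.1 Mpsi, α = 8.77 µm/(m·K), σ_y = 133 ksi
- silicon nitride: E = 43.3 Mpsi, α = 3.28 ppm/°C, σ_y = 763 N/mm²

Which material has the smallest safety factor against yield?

low-carbon steel

With everything in SI (GPa, ×10⁻⁶/K, MPa):
  low-carbon steel: E = 209.7, α = 11.0, σ_y = 220.0 → σ = 351 MPa, n = 0.628
  titanium alloy: E = 111.0, α = 8.77, σ_y = 917.0 → σ = 148 MPa, n = 6.20
  silicon nitride: E = 298.5, α = 3.28, σ_y = 763.0 → σ = 149 MPa, n = 5.13
The minimum is low-carbon steel at n = 0.628.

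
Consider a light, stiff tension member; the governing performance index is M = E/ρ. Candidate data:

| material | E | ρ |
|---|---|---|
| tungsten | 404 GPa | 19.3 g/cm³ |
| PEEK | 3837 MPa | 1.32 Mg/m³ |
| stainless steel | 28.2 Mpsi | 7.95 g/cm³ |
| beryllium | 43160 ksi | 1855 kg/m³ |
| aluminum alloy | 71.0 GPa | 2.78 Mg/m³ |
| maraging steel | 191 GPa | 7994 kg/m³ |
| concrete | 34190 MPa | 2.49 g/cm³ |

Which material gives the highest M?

After converting to SI:
  tungsten: E = 404.0 GPa, ρ = 19300 kg/m³
  PEEK: E = 3.837 GPa, ρ = 1320 kg/m³
  stainless steel: E = 194.4 GPa, ρ = 7950 kg/m³
  beryllium: E = 297.6 GPa, ρ = 1855 kg/m³
  aluminum alloy: E = 71.00 GPa, ρ = 2780 kg/m³
  maraging steel: E = 191.0 GPa, ρ = 7994 kg/m³
  concrete: E = 34.19 GPa, ρ = 2490 kg/m³
  beryllium: M = 160 MN·m/kg
  aluminum alloy: M = 25.5 MN·m/kg
  stainless steel: M = 24.5 MN·m/kg
  maraging steel: M = 23.9 MN·m/kg
  tungsten: M = 20.9 MN·m/kg
  concrete: M = 13.7 MN·m/kg
  PEEK: M = 2.91 MN·m/kg
Beryllium has the largest M.

beryllium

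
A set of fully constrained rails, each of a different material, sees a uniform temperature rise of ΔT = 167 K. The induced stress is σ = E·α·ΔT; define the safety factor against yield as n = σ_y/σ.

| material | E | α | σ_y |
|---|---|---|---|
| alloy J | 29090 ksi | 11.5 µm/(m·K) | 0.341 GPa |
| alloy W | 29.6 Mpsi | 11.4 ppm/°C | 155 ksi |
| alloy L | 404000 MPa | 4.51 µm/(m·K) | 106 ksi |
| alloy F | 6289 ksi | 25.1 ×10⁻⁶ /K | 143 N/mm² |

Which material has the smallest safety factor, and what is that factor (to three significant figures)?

In consistent units (E in GPa, α in ×10⁻⁶/K, σ_y in MPa):
  alloy J: E = 200.6, α = 11.5, σ_y = 341.0 → σ = 385 MPa, n = 0.885
  alloy W: E = 204.1, α = 11.4, σ_y = 1069 → σ = 389 MPa, n = 2.75
  alloy L: E = 404.0, α = 4.51, σ_y = 730.8 → σ = 304 MPa, n = 2.40
  alloy F: E = 43.36, α = 25.1, σ_y = 143.0 → σ = 182 MPa, n = 0.787
The minimum is alloy F at n = 0.787.

alloy F, n = 0.787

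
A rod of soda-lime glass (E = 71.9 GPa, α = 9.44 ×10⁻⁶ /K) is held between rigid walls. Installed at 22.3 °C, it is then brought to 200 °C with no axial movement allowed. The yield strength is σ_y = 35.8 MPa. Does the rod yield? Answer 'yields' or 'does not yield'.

yields

ΔT = 177.7 K. Constrained thermal stress σ = E·α·ΔT = 71.90×10³ MPa × 9.44×10⁻⁶ × 177.7 = 121 MPa (compressive).
Compare to σ_y = 35.8 MPa: σ ≥ σ_y, so it yields.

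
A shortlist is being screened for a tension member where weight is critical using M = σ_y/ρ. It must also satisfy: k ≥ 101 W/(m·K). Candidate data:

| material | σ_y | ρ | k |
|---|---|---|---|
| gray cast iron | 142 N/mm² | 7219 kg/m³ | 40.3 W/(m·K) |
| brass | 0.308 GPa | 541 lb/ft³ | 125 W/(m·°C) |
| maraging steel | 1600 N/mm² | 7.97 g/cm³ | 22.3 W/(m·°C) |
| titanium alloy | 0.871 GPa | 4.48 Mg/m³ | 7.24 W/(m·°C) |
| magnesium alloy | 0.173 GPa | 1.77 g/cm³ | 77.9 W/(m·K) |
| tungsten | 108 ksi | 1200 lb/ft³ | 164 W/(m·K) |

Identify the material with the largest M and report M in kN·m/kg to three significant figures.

Screen on constraints: k ≥ 101 W/(m·K). Survivors: brass, tungsten.
Convert each candidate to consistent units, then evaluate M:
  brass: σ_y = 308.0 MPa, ρ = 8666 kg/m³
  tungsten: σ_y = 744.6 MPa, ρ = 19220 kg/m³
  tungsten: M = 38.7 kN·m/kg
  brass: M = 35.5 kN·m/kg
Highest index: tungsten.

tungsten, M = 38.7 kN·m/kg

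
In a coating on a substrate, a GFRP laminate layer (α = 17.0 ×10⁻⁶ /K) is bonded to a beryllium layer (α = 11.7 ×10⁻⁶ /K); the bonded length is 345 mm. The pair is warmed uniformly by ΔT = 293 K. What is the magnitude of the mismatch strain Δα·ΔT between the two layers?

Δα = |17.0 − 11.7|×10⁻⁶/K = 5.30×10⁻⁶/K.
Mismatch strain = Δα·ΔT = 5.30×10⁻⁶ × 293.0 = 1.55×10⁻³.

1.55×10⁻³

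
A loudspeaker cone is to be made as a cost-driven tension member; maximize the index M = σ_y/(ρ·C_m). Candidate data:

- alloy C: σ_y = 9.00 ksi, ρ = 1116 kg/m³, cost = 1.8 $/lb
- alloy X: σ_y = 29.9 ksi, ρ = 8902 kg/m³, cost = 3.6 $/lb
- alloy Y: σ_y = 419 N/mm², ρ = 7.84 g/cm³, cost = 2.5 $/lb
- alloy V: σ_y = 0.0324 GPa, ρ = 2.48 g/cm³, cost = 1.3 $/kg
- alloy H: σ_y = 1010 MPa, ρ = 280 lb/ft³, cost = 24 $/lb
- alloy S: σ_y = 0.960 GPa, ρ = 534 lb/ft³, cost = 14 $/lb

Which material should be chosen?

After converting to SI:
  alloy C: σ_y = 62.05 MPa, ρ = 1116 kg/m³, cost = 3.968 $/kg
  alloy X: σ_y = 206.2 MPa, ρ = 8902 kg/m³, cost = 7.937 $/kg
  alloy Y: σ_y = 419.0 MPa, ρ = 7840 kg/m³, cost = 5.511 $/kg
  alloy V: σ_y = 32.40 MPa, ρ = 2480 kg/m³, cost = 1.300 $/kg
  alloy H: σ_y = 1010 MPa, ρ = 4485 kg/m³, cost = 52.91 $/kg
  alloy S: σ_y = 960.0 MPa, ρ = 8554 kg/m³, cost = 30.86 $/kg
  alloy C: M = 14.0 kN·m per $
  alloy V: M = 10.0 kN·m per $
  alloy Y: M = 9.70 kN·m per $
  alloy H: M = 4.26 kN·m per $
  alloy S: M = 3.64 kN·m per $
  alloy X: M = 2.92 kN·m per $
The maximum is for alloy C.

alloy C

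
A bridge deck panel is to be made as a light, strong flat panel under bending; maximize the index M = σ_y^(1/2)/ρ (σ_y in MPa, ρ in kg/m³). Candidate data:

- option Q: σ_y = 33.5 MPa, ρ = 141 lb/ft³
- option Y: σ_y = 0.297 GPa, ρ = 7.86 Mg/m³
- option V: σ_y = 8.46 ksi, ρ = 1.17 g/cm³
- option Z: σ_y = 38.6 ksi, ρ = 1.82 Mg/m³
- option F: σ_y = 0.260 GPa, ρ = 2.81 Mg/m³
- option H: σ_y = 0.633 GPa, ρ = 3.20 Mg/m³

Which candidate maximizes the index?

option Z

Convert each candidate to consistent units, then evaluate M:
  option Q: σ_y = 33.50 MPa, ρ = 2259 kg/m³
  option Y: σ_y = 297.0 MPa, ρ = 7860 kg/m³
  option V: σ_y = 58.33 MPa, ρ = 1170 kg/m³
  option Z: σ_y = 266.1 MPa, ρ = 1820 kg/m³
  option F: σ_y = 260.0 MPa, ρ = 2810 kg/m³
  option H: σ_y = 633.0 MPa, ρ = 3200 kg/m³
  option Z: M = 8.96×10⁻³
  option H: M = 7.86×10⁻³
  option V: M = 6.53×10⁻³
  option F: M = 5.74×10⁻³
  option Q: M = 2.56×10⁻³
  option Y: M = 2.19×10⁻³
Highest index: option Z.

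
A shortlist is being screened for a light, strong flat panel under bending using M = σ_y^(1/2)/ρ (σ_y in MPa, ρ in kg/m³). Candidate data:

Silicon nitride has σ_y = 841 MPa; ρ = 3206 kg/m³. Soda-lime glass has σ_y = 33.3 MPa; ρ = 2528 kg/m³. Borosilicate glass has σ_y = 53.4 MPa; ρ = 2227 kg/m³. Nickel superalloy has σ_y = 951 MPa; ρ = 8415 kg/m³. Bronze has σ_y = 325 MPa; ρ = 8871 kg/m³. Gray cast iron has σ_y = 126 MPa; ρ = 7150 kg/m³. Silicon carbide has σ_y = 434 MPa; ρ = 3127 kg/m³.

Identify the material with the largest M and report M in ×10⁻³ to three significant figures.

Per-candidate index values:
  silicon nitride: M = 9.05×10⁻³
  silicon carbide: M = 6.66×10⁻³
  nickel superalloy: M = 3.66×10⁻³
  borosilicate glass: M = 3.28×10⁻³
  soda-lime glass: M = 2.28×10⁻³
  bronze: M = 2.03×10⁻³
  gray cast iron: M = 1.57×10⁻³
Highest index: silicon nitride.

silicon nitride, M = 9.05×10⁻³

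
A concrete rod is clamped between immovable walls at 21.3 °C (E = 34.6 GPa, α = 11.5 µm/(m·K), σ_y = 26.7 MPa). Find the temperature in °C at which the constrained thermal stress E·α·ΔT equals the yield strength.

88.4 °C

E·α·ΔT = 26.70 MPa ⇒ ΔT = 26.70 / (34.60×10³ × 11.5×10⁻⁶) = 67.10 K.
T = 21.3 + 67.10 = 88.40 °C.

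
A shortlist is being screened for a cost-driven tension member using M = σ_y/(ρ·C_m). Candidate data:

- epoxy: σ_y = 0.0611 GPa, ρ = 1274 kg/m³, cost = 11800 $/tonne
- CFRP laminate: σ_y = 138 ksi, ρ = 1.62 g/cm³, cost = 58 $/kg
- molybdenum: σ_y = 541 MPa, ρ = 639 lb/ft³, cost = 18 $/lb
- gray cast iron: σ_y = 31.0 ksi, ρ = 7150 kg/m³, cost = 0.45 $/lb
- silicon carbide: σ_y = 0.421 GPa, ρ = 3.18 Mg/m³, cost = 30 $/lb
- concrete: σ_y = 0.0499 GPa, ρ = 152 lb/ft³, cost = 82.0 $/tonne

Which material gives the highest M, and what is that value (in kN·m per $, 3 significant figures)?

concrete, M = 250 kN·m per $

Convert each candidate to consistent units, then evaluate M:
  epoxy: σ_y = 61.10 MPa, ρ = 1274 kg/m³, cost = 11.80 $/kg
  CFRP laminate: σ_y = 951.5 MPa, ρ = 1620 kg/m³, cost = 58.00 $/kg
  molybdenum: σ_y = 541.0 MPa, ρ = 10240 kg/m³, cost = 39.68 $/kg
  gray cast iron: σ_y = 213.7 MPa, ρ = 7150 kg/m³, cost = 0.9921 $/kg
  silicon carbide: σ_y = 421.0 MPa, ρ = 3180 kg/m³, cost = 66.14 $/kg
  concrete: σ_y = 49.90 MPa, ρ = 2435 kg/m³, cost = 0.08200 $/kg
  concrete: M = 250 kN·m per $
  gray cast iron: M = 30.1 kN·m per $
  CFRP laminate: M = 10.1 kN·m per $
  epoxy: M = 4.06 kN·m per $
  silicon carbide: M = 2.00 kN·m per $
  molybdenum: M = 1.33 kN·m per $
Concrete has the largest M.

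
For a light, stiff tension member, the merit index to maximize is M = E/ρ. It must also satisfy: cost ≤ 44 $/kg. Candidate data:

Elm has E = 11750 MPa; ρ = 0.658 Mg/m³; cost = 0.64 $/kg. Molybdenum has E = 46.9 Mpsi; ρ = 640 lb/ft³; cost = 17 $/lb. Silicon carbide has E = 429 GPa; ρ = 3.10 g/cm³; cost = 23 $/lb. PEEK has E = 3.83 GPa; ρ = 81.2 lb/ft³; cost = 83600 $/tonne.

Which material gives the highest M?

Screen on constraints: cost ≤ 44 $/kg. Survivors: elm, molybdenum.
Putting every candidate on a common basis:
  elm: E = 11.75 GPa, ρ = 658.0 kg/m³
  molybdenum: E = 323.4 GPa, ρ = 10250 kg/m³
  molybdenum: M = 31.5 MN·m/kg
  elm: M = 17.9 MN·m/kg
The maximum is for molybdenum.

molybdenum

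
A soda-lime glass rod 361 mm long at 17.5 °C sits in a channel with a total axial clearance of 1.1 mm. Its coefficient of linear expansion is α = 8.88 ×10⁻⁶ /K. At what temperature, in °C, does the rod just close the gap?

α·L₀·ΔT = 1.1 mm ⇒ ΔT = 1.1 / (8.88×10⁻⁶ × 361.0) = 343.1 K.
T = 17.5 + 343.1 = 360.6 °C.

361 °C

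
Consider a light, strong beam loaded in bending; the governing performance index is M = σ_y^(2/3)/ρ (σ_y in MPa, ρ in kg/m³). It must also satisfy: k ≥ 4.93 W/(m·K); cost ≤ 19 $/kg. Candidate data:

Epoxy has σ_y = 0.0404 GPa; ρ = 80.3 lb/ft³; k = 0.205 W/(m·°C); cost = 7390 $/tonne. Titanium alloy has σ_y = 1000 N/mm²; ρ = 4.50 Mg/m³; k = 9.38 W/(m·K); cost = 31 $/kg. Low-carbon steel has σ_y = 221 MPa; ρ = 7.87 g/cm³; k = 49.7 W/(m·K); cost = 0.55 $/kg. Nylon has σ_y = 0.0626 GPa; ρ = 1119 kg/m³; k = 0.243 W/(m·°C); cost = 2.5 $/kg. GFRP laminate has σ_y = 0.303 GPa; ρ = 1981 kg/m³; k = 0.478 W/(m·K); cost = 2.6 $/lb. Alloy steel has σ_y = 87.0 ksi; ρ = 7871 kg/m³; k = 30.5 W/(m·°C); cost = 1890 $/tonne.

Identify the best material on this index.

alloy steel

Screen on constraints: k ≥ 4.93 W/(m·K); cost ≤ 19 $/kg. Survivors: low-carbon steel, alloy steel.
After converting to SI:
  low-carbon steel: σ_y = 221.0 MPa, ρ = 7870 kg/m³
  alloy steel: σ_y = 599.8 MPa, ρ = 7871 kg/m³
  alloy steel: M = 9.04×10⁻³
  low-carbon steel: M = 4.64×10⁻³
The maximum is for alloy steel.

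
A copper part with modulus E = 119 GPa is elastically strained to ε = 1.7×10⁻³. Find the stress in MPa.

202 MPa

σ = E·ε = 119000 MPa × 1.7×10⁻³ = 202 MPa.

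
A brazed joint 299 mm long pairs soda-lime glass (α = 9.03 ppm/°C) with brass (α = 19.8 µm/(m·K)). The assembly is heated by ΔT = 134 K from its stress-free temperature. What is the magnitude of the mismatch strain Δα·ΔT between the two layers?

Δα = |9.03 − 19.8|×10⁻⁶/K = 10.8×10⁻⁶/K.
Mismatch strain = Δα·ΔT = 10.8×10⁻⁶ × 134.0 = 1.44×10⁻³.

1.44×10⁻³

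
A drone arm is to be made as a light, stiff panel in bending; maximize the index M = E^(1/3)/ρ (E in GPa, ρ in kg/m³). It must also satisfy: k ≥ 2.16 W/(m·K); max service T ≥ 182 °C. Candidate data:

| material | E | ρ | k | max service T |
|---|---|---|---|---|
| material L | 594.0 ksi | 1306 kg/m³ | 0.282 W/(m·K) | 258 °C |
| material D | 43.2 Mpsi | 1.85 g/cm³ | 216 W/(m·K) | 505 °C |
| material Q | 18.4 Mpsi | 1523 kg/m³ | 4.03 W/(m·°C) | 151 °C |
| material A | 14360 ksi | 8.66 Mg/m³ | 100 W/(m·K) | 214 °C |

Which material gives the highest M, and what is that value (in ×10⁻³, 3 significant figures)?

Screen on constraints: k ≥ 2.16 W/(m·K); max service T ≥ 182 °C. Survivors: material D, material A.
In SI units:
  material D: E = 297.9 GPa, ρ = 1850 kg/m³
  material A: E = 99.01 GPa, ρ = 8660 kg/m³
  material D: M = 3.61×10⁻³
  material A: M = 0.534×10⁻³
The maximum is for material D.

material D, M = 3.61×10⁻³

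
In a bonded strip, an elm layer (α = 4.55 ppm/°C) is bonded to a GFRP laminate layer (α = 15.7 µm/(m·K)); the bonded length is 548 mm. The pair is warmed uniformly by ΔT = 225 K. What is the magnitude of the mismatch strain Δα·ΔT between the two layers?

Δα = |4.55 − 15.7|×10⁻⁶/K = 11.1×10⁻⁶/K.
Mismatch strain = Δα·ΔT = 11.1×10⁻⁶ × 225.0 = 2.51×10⁻³.

2.51×10⁻³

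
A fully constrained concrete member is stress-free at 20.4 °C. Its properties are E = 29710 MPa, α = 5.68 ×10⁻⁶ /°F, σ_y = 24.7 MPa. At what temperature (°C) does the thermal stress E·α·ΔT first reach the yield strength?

102 °C

E = 29710 MPa = 29.71 GPa.
α = 5.68×10⁻⁶/°F × 9/5 = 10.2×10⁻⁶/K.
E·α·ΔT = 24.70 MPa ⇒ ΔT = 24.70 / (29.71×10³ × 10.2×10⁻⁶) = 81.32 K.
T = 20.4 + 81.32 = 101.7 °C.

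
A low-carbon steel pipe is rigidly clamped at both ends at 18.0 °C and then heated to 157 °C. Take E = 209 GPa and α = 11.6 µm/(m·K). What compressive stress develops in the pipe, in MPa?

ΔT = 139.0 K. Constrained thermal stress σ = E·α·ΔT = 209.0×10³ MPa × 11.6×10⁻⁶ × 139.0 = 337 MPa (compressive).

337 MPa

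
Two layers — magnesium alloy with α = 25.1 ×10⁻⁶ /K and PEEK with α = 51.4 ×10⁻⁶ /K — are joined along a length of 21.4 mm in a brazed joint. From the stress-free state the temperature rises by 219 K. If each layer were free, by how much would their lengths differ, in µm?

123 µm

Δα = |25.1 − 51.4|×10⁻⁶/K = 26.3×10⁻⁶/K.
ΔL_mismatch = Δα·L·ΔT = 26.3×10⁻⁶ × 21.4 mm × 219.0 K = 123 µm.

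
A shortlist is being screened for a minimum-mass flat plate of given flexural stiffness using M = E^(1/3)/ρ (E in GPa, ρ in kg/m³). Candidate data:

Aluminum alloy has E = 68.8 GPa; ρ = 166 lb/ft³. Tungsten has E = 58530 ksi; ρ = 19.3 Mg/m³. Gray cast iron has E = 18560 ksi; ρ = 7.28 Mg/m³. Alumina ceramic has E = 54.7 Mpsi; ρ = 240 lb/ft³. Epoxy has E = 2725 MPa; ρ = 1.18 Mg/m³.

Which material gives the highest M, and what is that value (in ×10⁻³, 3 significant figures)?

alumina ceramic, M = 1.88×10⁻³

Putting every candidate on a common basis:
  aluminum alloy: E = 68.80 GPa, ρ = 2659 kg/m³
  tungsten: E = 403.6 GPa, ρ = 19300 kg/m³
  gray cast iron: E = 128.0 GPa, ρ = 7280 kg/m³
  alumina ceramic: E = 377.1 GPa, ρ = 3844 kg/m³
  epoxy: E = 2.725 GPa, ρ = 1180 kg/m³
  alumina ceramic: M = 1.88×10⁻³
  aluminum alloy: M = 1.54×10⁻³
  epoxy: M = 1.18×10⁻³
  gray cast iron: M = 0.692×10⁻³
  tungsten: M = 0.383×10⁻³
Highest index: alumina ceramic.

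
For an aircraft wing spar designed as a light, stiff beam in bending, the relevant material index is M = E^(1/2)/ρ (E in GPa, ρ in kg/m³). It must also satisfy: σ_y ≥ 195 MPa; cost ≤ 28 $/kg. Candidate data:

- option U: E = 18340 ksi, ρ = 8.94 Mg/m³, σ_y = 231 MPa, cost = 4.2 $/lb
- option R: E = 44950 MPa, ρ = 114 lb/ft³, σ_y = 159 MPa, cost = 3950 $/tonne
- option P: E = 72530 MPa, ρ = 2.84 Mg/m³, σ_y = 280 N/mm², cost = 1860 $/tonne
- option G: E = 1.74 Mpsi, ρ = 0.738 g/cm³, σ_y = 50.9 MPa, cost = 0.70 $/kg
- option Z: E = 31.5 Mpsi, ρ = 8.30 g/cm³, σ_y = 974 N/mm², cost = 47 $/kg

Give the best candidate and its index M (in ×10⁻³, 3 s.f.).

Screen on constraints: σ_y ≥ 195 MPa; cost ≤ 28 $/kg. Survivors: option U, option P.
Convert each candidate to consistent units, then evaluate M:
  option U: E = 126.4 GPa, ρ = 8940 kg/m³
  option P: E = 72.53 GPa, ρ = 2840 kg/m³
  option P: M = 3.00×10⁻³
  option U: M = 1.26×10⁻³
Option P has the largest M.

option P, M = 3.00×10⁻³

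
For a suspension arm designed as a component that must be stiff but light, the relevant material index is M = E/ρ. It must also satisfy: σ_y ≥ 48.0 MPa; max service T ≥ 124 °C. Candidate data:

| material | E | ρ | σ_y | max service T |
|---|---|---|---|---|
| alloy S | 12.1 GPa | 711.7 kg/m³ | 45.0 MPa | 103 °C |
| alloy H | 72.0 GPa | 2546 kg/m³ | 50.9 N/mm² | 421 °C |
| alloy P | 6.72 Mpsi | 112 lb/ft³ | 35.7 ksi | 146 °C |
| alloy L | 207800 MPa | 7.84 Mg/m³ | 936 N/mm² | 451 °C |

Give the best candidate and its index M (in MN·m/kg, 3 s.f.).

alloy H, M = 28.3 MN·m/kg

Screen on constraints: σ_y ≥ 48.0 MPa; max service T ≥ 124 °C. Survivors: alloy H, alloy P, alloy L.
Putting every candidate on a common basis:
  alloy H: E = 72.00 GPa, ρ = 2546 kg/m³
  alloy P: E = 46.33 GPa, ρ = 1794 kg/m³
  alloy L: E = 207.8 GPa, ρ = 7840 kg/m³
  alloy H: M = 28.3 MN·m/kg
  alloy L: M = 26.5 MN·m/kg
  alloy P: M = 25.8 MN·m/kg
Highest index: alloy H.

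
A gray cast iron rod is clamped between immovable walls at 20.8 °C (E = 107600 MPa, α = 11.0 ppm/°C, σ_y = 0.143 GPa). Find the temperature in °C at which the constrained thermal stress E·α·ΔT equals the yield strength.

E = 107600 MPa = 107.6 GPa.
σ_y = 0.143 GPa = 143.0 MPa.
E·α·ΔT = 143.0 MPa ⇒ ΔT = 143.0 / (107.6×10³ × 11.0×10⁻⁶) = 120.8 K.
T = 20.8 + 120.8 = 141.6 °C.

142 °C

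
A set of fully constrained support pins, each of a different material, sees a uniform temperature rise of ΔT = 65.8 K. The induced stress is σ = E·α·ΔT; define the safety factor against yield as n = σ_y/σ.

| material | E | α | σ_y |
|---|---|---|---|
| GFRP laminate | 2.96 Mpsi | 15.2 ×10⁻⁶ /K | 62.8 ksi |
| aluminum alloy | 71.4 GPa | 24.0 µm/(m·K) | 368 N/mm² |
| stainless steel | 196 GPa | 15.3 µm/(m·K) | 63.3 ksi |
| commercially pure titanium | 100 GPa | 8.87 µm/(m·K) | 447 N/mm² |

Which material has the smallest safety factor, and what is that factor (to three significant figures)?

Converting E to GPa, α to ×10⁻⁶/K, σ_y to MPa, then σ and n for each:
  GFRP laminate: E = 20.41, α = 15.2, σ_y = 433.0 → σ = 20.4 MPa, n = 21.2
  aluminum alloy: E = 71.40, α = 24.0, σ_y = 368.0 → σ = 113 MPa, n = 3.26
  stainless steel: E = 196.0, α = 15.3, σ_y = 436.4 → σ = 197 MPa, n = 2.21
  commercially pure titanium: E = 100.0, α = 8.87, σ_y = 447.0 → σ = 58.4 MPa, n = 7.66
Stainless steel has the lowest safety factor, n = 2.21.

stainless steel, n = 2.21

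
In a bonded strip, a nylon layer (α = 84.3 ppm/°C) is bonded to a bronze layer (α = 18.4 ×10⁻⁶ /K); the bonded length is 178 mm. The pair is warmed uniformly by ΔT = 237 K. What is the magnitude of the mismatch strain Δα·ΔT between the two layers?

Δα = |84.3 − 18.4|×10⁻⁶/K = 65.9×10⁻⁶/K.
Mismatch strain = Δα·ΔT = 65.9×10⁻⁶ × 237.0 = 0.0156.

0.0156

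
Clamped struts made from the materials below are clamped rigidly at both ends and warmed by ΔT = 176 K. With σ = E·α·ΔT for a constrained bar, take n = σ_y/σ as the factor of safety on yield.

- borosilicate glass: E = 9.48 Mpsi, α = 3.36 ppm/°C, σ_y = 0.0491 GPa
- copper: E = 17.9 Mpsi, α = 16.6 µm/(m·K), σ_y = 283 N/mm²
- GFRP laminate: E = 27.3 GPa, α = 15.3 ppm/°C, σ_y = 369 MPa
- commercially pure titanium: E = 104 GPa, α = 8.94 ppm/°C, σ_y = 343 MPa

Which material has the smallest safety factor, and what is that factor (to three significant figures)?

Converting E to GPa, α to ×10⁻⁶/K, σ_y to MPa, then σ and n for each:
  borosilicate glass: E = 65.36, α = 3.36, σ_y = 49.10 → σ = 38.7 MPa, n = 1.27
  copper: E = 123.4, α = 16.6, σ_y = 283.0 → σ = 361 MPa, n = 0.785
  GFRP laminate: E = 27.30, α = 15.3, σ_y = 369.0 → σ = 73.5 MPa, n = 5.02
  commercially pure titanium: E = 104.0, α = 8.94, σ_y = 343.0 → σ = 164 MPa, n = 2.10
Smallest n: copper with n = 0.785.

copper, n = 0.785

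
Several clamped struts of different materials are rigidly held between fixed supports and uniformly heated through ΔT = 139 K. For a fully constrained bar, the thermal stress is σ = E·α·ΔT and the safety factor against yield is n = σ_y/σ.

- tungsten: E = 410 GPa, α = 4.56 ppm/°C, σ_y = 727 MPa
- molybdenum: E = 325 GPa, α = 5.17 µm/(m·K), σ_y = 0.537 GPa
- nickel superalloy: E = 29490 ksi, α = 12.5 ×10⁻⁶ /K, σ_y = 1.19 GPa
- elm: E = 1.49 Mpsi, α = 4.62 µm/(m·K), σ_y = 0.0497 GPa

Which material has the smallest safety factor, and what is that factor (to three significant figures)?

molybdenum, n = 2.30

With everything in SI (GPa, ×10⁻⁶/K, MPa):
  tungsten: E = 410.0, α = 4.56, σ_y = 727.0 → σ = 260 MPa, n = 2.80
  molybdenum: E = 325.0, α = 5.17, σ_y = 537.0 → σ = 234 MPa, n = 2.30
  nickel superalloy: E = 203.3, α = 12.5, σ_y = 1190 → σ = 353 MPa, n = 3.37
  elm: E = 10.27, α = 4.62, σ_y = 49.70 → σ = 6.60 MPa, n = 7.53
Molybdenum has the lowest safety factor, n = 2.30.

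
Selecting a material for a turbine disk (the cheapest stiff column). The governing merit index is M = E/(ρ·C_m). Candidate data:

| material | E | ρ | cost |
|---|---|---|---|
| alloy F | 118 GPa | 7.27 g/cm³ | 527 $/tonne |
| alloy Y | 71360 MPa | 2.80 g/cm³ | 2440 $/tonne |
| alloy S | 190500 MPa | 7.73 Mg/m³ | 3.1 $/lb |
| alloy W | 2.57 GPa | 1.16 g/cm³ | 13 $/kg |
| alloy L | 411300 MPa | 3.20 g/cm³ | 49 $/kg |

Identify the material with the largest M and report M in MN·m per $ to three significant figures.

alloy F, M = 30.8 MN·m per $

After converting to SI:
  alloy F: E = 118.0 GPa, ρ = 7270 kg/m³, cost = 0.5270 $/kg
  alloy Y: E = 71.36 GPa, ρ = 2800 kg/m³, cost = 2.440 $/kg
  alloy S: E = 190.5 GPa, ρ = 7730 kg/m³, cost = 6.834 $/kg
  alloy W: E = 2.570 GPa, ρ = 1160 kg/m³, cost = 13.00 $/kg
  alloy L: E = 411.3 GPa, ρ = 3200 kg/m³, cost = 49.00 $/kg
  alloy F: M = 30.8 MN·m per $
  alloy Y: M = 10.4 MN·m per $
  alloy S: M = 3.61 MN·m per $
  alloy L: M = 2.62 MN·m per $
  alloy W: M = 0.170 MN·m per $
Highest index: alloy F.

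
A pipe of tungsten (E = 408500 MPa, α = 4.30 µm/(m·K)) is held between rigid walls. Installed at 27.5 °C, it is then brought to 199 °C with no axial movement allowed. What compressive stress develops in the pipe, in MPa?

301 MPa

E = 408500 MPa = 408.5 GPa.
ΔT = 171.5 K. Constrained thermal stress σ = E·α·ΔT = 408.5×10³ MPa × 4.30×10⁻⁶ × 171.5 = 301 MPa (compressive).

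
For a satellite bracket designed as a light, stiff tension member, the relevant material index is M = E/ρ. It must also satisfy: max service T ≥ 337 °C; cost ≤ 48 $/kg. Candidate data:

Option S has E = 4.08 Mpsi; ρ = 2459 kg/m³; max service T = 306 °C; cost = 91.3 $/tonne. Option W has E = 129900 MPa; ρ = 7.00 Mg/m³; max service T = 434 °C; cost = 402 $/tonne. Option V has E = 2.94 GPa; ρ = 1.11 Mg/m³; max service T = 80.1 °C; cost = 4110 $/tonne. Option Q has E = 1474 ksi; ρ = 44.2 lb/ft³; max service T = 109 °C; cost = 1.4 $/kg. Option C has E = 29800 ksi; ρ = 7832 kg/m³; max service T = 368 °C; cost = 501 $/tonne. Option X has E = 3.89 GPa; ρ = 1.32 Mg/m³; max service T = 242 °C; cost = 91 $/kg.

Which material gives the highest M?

Screen on constraints: max service T ≥ 337 °C; cost ≤ 48 $/kg. Survivors: option W, option C.
Convert each candidate to consistent units, then evaluate M:
  option W: E = 129.9 GPa, ρ = 7000 kg/m³
  option C: E = 205.5 GPa, ρ = 7832 kg/m³
  option C: M = 26.2 MN·m/kg
  option W: M = 18.6 MN·m/kg
Highest index: option C.

option C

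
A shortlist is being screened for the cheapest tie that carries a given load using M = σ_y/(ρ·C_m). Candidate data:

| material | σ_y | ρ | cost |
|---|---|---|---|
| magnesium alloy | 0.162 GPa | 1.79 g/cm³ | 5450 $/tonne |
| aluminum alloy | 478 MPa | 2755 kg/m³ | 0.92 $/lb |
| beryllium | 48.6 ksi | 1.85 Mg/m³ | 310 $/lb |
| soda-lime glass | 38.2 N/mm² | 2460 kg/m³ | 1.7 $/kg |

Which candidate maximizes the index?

aluminum alloy

Putting every candidate on a common basis:
  magnesium alloy: σ_y = 162.0 MPa, ρ = 1790 kg/m³, cost = 5.450 $/kg
  aluminum alloy: σ_y = 478.0 MPa, ρ = 2755 kg/m³, cost = 2.028 $/kg
  beryllium: σ_y = 335.1 MPa, ρ = 1850 kg/m³, cost = 683.4 $/kg
  soda-lime glass: σ_y = 38.20 MPa, ρ = 2460 kg/m³, cost = 1.700 $/kg
  aluminum alloy: M = 85.5 kN·m per $
  magnesium alloy: M = 16.6 kN·m per $
  soda-lime glass: M = 9.13 kN·m per $
  beryllium: M = 0.265 kN·m per $
The maximum is for aluminum alloy.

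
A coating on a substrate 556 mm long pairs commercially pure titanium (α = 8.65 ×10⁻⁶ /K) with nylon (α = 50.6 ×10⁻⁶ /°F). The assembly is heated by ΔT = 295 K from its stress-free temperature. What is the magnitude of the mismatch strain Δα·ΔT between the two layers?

nylon: α = 50.6×10⁻⁶/°F × 9/5 = 91.1×10⁻⁶/K.
Δα = |8.65 − 91.1|×10⁻⁶/K = 82.4×10⁻⁶/K.
Mismatch strain = Δα·ΔT = 82.4×10⁻⁶ × 295.0 = 0.0243.

0.0243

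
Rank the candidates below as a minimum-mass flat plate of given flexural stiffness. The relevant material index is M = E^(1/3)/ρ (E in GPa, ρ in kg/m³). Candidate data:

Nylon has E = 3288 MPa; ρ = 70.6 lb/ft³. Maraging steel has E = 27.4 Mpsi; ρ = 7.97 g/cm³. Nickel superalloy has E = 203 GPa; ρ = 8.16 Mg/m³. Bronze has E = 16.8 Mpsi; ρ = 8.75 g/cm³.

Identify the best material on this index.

In SI units:
  nylon: E = 3.288 GPa, ρ = 1131 kg/m³
  maraging steel: E = 188.9 GPa, ρ = 7970 kg/m³
  nickel superalloy: E = 203.0 GPa, ρ = 8160 kg/m³
  bronze: E = 115.8 GPa, ρ = 8750 kg/m³
  nylon: M = 1.31×10⁻³
  nickel superalloy: M = 0.720×10⁻³
  maraging steel: M = 0.720×10⁻³
  bronze: M = 0.557×10⁻³
Nylon has the largest M.

nylon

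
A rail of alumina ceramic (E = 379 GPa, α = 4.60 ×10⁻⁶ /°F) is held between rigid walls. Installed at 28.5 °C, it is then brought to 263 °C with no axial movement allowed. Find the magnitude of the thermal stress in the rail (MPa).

α = 4.60×10⁻⁶/°F × 9/5 = 8.28×10⁻⁶/K.
ΔT = 234.5 K. Constrained thermal stress σ = E·α·ΔT = 379.0×10³ MPa × 8.28×10⁻⁶ × 234.5 = 736 MPa (compressive).

736 MPa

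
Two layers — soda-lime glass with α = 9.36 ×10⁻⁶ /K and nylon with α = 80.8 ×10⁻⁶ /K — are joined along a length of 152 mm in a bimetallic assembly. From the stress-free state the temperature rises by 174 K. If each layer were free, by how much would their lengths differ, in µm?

Δα = |9.36 − 80.8|×10⁻⁶/K = 71.4×10⁻⁶/K.
ΔL_mismatch = Δα·L·ΔT = 71.4×10⁻⁶ × 152.0 mm × 174.0 K = 1890 µm.

1890 µm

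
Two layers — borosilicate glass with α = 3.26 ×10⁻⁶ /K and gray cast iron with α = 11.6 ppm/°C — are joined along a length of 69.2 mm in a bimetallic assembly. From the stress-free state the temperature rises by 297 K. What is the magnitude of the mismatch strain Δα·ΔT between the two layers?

Δα = |3.26 − 11.6|×10⁻⁶/K = 8.34×10⁻⁶/K.
Mismatch strain = Δα·ΔT = 8.34×10⁻⁶ × 297.0 = 2.48×10⁻³.

2.48×10⁻³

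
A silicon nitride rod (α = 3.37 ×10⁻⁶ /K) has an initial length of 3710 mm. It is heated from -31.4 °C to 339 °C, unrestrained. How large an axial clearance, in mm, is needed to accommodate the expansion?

ΔT = 339 − (-31.4) = 370.4 K.
ΔL = α·L₀·ΔT = 3.37×10⁻⁶ × 3710 mm × 370.4 K = 4.63 mm.

4.63 mm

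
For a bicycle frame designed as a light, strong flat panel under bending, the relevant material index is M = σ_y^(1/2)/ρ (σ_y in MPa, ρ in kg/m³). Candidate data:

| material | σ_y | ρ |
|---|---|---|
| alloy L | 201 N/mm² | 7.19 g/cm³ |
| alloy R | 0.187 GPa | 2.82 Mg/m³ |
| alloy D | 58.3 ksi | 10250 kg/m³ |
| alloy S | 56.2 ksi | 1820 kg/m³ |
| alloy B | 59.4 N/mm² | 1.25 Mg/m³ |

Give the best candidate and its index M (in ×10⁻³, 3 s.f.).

In SI units:
  alloy L: σ_y = 201.0 MPa, ρ = 7190 kg/m³
  alloy R: σ_y = 187.0 MPa, ρ = 2820 kg/m³
  alloy D: σ_y = 402.0 MPa, ρ = 10250 kg/m³
  alloy S: σ_y = 387.5 MPa, ρ = 1820 kg/m³
  alloy B: σ_y = 59.40 MPa, ρ = 1250 kg/m³
  alloy S: M = 10.8×10⁻³
  alloy B: M = 6.17×10⁻³
  alloy R: M = 4.85×10⁻³
  alloy L: M = 1.97×10⁻³
  alloy D: M = 1.96×10⁻³
Highest index: alloy S.

alloy S, M = 10.8×10⁻³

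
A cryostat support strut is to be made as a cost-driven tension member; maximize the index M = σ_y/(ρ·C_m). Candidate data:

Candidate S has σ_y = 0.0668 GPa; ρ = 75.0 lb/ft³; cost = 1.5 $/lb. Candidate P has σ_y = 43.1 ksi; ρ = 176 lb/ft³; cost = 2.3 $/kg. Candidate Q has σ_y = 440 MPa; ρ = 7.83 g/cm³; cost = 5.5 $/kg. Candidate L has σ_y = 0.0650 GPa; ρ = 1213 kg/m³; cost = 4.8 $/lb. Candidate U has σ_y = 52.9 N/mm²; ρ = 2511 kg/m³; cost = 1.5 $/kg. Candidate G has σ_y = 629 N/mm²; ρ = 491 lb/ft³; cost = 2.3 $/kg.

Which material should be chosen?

Normalizing units and computing the index:
  candidate S: σ_y = 66.80 MPa, ρ = 1201 kg/m³, cost = 3.307 $/kg
  candidate P: σ_y = 297.2 MPa, ρ = 2819 kg/m³, cost = 2.300 $/kg
  candidate Q: σ_y = 440.0 MPa, ρ = 7830 kg/m³, cost = 5.500 $/kg
  candidate L: σ_y = 65.00 MPa, ρ = 1213 kg/m³, cost = 10.58 $/kg
  candidate U: σ_y = 52.90 MPa, ρ = 2511 kg/m³, cost = 1.500 $/kg
  candidate G: σ_y = 629.0 MPa, ρ = 7865 kg/m³, cost = 2.300 $/kg
  candidate P: M = 45.8 kN·m per $
  candidate G: M = 34.8 kN·m per $
  candidate S: M = 16.8 kN·m per $
  candidate U: M = 14.0 kN·m per $
  candidate Q: M = 10.2 kN·m per $
  candidate L: M = 5.06 kN·m per $
Highest index: candidate P.

candidate P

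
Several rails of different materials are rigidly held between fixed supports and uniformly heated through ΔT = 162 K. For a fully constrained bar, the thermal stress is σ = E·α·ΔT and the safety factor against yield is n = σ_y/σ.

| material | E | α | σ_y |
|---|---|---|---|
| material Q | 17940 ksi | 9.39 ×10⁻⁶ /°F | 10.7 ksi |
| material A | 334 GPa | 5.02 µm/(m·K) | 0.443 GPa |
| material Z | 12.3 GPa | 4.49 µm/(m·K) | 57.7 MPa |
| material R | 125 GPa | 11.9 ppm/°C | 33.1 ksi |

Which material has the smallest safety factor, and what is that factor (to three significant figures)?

In consistent units (E in GPa, α in ×10⁻⁶/K, σ_y in MPa):
  material Q: E = 123.7, α = 16.9, σ_y = 73.77 → σ = 339 MPa, n = 0.218
  material A: E = 334.0, α = 5.02, σ_y = 443.0 → σ = 272 MPa, n = 1.63
  material Z: E = 12.30, α = 4.49, σ_y = 57.70 → σ = 8.95 MPa, n = 6.45
  material R: E = 125.0, α = 11.9, σ_y = 228.2 → σ = 241 MPa, n = 0.947
Material Q has the lowest safety factor, n = 0.218.

material Q, n = 0.218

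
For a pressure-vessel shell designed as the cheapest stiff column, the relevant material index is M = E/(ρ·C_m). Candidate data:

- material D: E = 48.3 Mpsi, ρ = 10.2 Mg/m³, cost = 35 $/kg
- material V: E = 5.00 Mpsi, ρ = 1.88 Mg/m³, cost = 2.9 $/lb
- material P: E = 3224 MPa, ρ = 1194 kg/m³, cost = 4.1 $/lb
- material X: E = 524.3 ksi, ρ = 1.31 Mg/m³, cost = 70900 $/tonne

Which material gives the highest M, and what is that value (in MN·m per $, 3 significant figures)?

Convert each candidate to consistent units, then evaluate M:
  material D: E = 333.0 GPa, ρ = 10200 kg/m³, cost = 35.00 $/kg
  material V: E = 34.47 GPa, ρ = 1880 kg/m³, cost = 6.393 $/kg
  material P: E = 3.224 GPa, ρ = 1194 kg/m³, cost = 9.039 $/kg
  material X: E = 3.615 GPa, ρ = 1310 kg/m³, cost = 70.90 $/kg
  material V: M = 2.87 MN·m per $
  material D: M = 0.933 MN·m per $
  material P: M = 0.299 MN·m per $
  material X: M = 0.0389 MN·m per $
The maximum is for material V.

material V, M = 2.87 MN·m per $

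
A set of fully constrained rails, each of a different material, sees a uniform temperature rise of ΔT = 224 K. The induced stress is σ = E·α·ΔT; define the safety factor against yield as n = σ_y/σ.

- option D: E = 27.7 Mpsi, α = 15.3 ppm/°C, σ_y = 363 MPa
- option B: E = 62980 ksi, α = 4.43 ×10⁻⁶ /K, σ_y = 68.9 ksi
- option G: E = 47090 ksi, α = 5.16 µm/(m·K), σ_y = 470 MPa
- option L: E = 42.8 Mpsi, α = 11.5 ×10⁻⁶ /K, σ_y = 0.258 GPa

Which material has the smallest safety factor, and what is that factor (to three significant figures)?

option L, n = 0.339

Converting E to GPa, α to ×10⁻⁶/K, σ_y to MPa, then σ and n for each:
  option D: E = 191.0, α = 15.3, σ_y = 363.0 → σ = 655 MPa, n = 0.555
  option B: E = 434.2, α = 4.43, σ_y = 475.0 → σ = 431 MPa, n = 1.10
  option G: E = 324.7, α = 5.16, σ_y = 470.0 → σ = 375 MPa, n = 1.25
  option L: E = 295.1, α = 11.5, σ_y = 258.0 → σ = 760 MPa, n = 0.339
The minimum is option L at n = 0.339.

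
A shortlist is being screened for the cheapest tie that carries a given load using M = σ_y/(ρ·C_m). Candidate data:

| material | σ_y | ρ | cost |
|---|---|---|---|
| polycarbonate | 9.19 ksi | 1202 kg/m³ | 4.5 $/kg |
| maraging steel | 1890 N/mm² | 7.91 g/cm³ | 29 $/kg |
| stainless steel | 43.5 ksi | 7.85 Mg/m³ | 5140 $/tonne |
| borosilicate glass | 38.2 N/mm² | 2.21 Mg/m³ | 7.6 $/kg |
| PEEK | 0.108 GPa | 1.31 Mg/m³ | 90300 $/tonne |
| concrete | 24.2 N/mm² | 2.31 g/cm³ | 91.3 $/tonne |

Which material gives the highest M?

concrete

Normalizing units and computing the index:
  polycarbonate: σ_y = 63.36 MPa, ρ = 1202 kg/m³, cost = 4.500 $/kg
  maraging steel: σ_y = 1890 MPa, ρ = 7910 kg/m³, cost = 29.00 $/kg
  stainless steel: σ_y = 299.9 MPa, ρ = 7850 kg/m³, cost = 5.140 $/kg
  borosilicate glass: σ_y = 38.20 MPa, ρ = 2210 kg/m³, cost = 7.600 $/kg
  PEEK: σ_y = 108.0 MPa, ρ = 1310 kg/m³, cost = 90.30 $/kg
  concrete: σ_y = 24.20 MPa, ρ = 2310 kg/m³, cost = 0.09130 $/kg
  concrete: M = 115 kN·m per $
  polycarbonate: M = 11.7 kN·m per $
  maraging steel: M = 8.24 kN·m per $
  stainless steel: M = 7.43 kN·m per $
  borosilicate glass: M = 2.27 kN·m per $
  PEEK: M = 0.913 kN·m per $
Concrete ranks first.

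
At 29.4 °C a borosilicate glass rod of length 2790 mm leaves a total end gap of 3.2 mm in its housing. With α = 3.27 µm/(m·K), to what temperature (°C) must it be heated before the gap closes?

380 °C

α·L₀·ΔT = 3.2 mm ⇒ ΔT = 3.2 / (3.27×10⁻⁶ × 2790.0) = 350.8 K.
T = 29.4 + 350.8 = 380.2 °C.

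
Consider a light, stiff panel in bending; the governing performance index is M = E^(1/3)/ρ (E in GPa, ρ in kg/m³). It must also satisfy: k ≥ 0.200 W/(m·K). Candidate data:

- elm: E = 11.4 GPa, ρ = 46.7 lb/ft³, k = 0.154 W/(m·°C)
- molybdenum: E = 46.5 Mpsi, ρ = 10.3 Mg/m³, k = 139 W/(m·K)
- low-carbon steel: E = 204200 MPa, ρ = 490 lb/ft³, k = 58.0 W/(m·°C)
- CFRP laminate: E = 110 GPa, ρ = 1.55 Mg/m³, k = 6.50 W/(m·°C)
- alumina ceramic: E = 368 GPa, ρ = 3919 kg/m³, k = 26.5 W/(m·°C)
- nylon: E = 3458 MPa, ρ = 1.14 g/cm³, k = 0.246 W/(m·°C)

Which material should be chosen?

Screen on constraints: k ≥ 0.200 W/(m·K). Survivors: molybdenum, low-carbon steel, CFRP laminate, alumina ceramic, nylon.
In SI units:
  molybdenum: E = 320.6 GPa, ρ = 10300 kg/m³
  low-carbon steel: E = 204.2 GPa, ρ = 7849 kg/m³
  CFRP laminate: E = 110.0 GPa, ρ = 1550 kg/m³
  alumina ceramic: E = 368.0 GPa, ρ = 3919 kg/m³
  nylon: E = 3.458 GPa, ρ = 1140 kg/m³
  CFRP laminate: M = 3.09×10⁻³
  alumina ceramic: M = 1.83×10⁻³
  nylon: M = 1.33×10⁻³
  low-carbon steel: M = 0.750×10⁻³
  molybdenum: M = 0.664×10⁻³
The maximum is for CFRP laminate.

CFRP laminate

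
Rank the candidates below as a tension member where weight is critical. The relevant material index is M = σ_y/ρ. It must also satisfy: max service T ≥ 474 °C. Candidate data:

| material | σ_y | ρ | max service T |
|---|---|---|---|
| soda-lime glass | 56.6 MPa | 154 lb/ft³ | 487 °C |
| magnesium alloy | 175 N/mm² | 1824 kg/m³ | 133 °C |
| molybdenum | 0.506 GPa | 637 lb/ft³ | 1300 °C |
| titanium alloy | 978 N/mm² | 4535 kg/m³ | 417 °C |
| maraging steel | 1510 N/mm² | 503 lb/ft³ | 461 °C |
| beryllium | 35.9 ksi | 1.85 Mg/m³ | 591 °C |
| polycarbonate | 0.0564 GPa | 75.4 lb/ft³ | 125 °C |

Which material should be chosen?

beryllium

Screen on constraints: max service T ≥ 474 °C. Survivors: soda-lime glass, molybdenum, beryllium.
In SI units:
  soda-lime glass: σ_y = 56.60 MPa, ρ = 2467 kg/m³
  molybdenum: σ_y = 506.0 MPa, ρ = 10200 kg/m³
  beryllium: σ_y = 247.5 MPa, ρ = 1850 kg/m³
  beryllium: M = 134 kN·m/kg
  molybdenum: M = 49.6 kN·m/kg
  soda-lime glass: M = 22.9 kN·m/kg
Beryllium ranks first.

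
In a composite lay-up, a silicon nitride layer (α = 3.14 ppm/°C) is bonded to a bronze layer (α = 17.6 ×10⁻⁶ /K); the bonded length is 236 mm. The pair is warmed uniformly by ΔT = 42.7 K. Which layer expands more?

α(silicon nitride) = 3.14×10⁻⁶/K vs α(bronze) = 17.6×10⁻⁶/K.
Higher α expands more for the same ΔT: bronze.

bronze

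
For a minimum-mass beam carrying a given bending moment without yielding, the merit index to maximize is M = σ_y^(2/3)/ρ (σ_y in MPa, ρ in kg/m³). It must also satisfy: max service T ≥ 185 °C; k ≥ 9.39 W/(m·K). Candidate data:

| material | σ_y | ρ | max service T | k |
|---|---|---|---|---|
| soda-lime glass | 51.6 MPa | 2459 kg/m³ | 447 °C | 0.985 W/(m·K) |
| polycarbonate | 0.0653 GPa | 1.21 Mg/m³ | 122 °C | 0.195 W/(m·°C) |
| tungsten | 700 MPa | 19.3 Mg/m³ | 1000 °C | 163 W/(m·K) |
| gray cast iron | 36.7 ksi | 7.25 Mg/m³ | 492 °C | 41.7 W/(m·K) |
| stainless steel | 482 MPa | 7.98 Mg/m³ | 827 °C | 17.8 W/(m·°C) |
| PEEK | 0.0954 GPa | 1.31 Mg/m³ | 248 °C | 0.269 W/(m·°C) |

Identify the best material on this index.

Screen on constraints: max service T ≥ 185 °C; k ≥ 9.39 W/(m·K). Survivors: tungsten, gray cast iron, stainless steel.
After converting to SI:
  tungsten: σ_y = 700.0 MPa, ρ = 19300 kg/m³
  gray cast iron: σ_y = 253.0 MPa, ρ = 7250 kg/m³
  stainless steel: σ_y = 482.0 MPa, ρ = 7980 kg/m³
  stainless steel: M = 7.70×10⁻³
  gray cast iron: M = 5.52×10⁻³
  tungsten: M = 4.08×10⁻³
The maximum is for stainless steel.

stainless steel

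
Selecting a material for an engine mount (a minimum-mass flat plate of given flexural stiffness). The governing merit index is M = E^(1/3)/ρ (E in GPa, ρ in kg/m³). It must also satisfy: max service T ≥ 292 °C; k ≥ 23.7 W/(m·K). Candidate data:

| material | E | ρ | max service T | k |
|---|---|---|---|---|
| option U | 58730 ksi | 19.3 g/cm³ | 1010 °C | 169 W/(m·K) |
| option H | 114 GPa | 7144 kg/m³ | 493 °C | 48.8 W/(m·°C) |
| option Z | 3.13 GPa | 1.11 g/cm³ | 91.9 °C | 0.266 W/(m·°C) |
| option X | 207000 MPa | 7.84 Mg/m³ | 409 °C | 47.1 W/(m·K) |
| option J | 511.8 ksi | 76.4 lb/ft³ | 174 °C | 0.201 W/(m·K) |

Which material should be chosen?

Screen on constraints: max service T ≥ 292 °C; k ≥ 23.7 W/(m·K). Survivors: option U, option H, option X.
In SI units:
  option U: E = 404.9 GPa, ρ = 19300 kg/m³
  option H: E = 114.0 GPa, ρ = 7144 kg/m³
  option X: E = 207.0 GPa, ρ = 7840 kg/m³
  option X: M = 0.755×10⁻³
  option H: M = 0.679×10⁻³
  option U: M = 0.383×10⁻³
The maximum is for option X.

option X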